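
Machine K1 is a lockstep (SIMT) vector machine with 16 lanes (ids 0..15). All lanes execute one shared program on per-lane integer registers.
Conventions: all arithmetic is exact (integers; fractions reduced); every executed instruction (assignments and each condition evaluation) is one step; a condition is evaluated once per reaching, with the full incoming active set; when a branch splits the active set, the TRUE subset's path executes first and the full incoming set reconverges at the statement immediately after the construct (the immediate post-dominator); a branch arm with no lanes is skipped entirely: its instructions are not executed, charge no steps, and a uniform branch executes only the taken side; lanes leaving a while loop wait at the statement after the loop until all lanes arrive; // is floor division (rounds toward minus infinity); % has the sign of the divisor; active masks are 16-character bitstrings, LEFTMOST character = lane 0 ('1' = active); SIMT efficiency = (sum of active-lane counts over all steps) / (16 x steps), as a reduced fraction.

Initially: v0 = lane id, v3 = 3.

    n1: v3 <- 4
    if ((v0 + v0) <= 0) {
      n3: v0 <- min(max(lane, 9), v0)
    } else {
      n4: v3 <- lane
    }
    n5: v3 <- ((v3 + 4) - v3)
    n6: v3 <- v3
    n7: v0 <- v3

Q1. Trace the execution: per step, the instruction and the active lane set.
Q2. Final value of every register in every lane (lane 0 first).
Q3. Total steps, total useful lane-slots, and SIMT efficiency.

step 0: v3 <- 4                      1111111111111111
step 1: eval ((v0 + v0) <= 0)        1111111111111111
step 2: v0 <- min(max(lane, 9), v0)  1000000000000000
step 3: v3 <- lane                   0111111111111111
step 4: v3 <- ((v3 + 4) - v3)        1111111111111111
step 5: v3 <- v3                     1111111111111111
step 6: v0 <- v3                     1111111111111111

Answer: 7 steps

v0: 4,4,4,4,4,4,4,4,4,4,4,4,4,4,4,4
v3: 4,4,4,4,4,4,4,4,4,4,4,4,4,4,4,4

steps = 7; useful = 96; efficiency = 96/112 = 6/7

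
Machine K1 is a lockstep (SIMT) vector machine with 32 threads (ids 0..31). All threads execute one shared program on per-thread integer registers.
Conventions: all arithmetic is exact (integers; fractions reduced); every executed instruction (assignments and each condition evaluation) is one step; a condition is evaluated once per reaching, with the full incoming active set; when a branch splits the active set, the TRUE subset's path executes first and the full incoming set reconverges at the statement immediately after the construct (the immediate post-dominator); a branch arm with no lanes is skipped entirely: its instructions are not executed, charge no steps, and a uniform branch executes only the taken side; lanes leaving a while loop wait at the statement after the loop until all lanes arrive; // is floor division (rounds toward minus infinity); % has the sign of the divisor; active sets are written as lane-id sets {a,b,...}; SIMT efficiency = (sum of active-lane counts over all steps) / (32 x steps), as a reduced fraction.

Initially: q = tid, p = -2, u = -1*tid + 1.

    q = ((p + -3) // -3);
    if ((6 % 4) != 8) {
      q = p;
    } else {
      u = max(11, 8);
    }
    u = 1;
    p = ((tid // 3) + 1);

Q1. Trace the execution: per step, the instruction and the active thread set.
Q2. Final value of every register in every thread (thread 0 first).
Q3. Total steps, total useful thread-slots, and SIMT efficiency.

step 0: q <- ((p + -3) // -3)        {0,1,2,3,4,5,6,7,8,9,10,11,12,13,14,15,16,17,18,19,20,21,22,23,24,25,26,27,28,29,30,31}
step 1: eval ((6 % 4) != 8)          {0,1,2,3,4,5,6,7,8,9,10,11,12,13,14,15,16,17,18,19,20,21,22,23,24,25,26,27,28,29,30,31}
step 2: q <- p                       {0,1,2,3,4,5,6,7,8,9,10,11,12,13,14,15,16,17,18,19,20,21,22,23,24,25,26,27,28,29,30,31}
step 3: u <- 1                       {0,1,2,3,4,5,6,7,8,9,10,11,12,13,14,15,16,17,18,19,20,21,22,23,24,25,26,27,28,29,30,31}
step 4: p <- ((tid // 3) + 1)        {0,1,2,3,4,5,6,7,8,9,10,11,12,13,14,15,16,17,18,19,20,21,22,23,24,25,26,27,28,29,30,31}

Answer: 5 steps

q: -2,-2,-2,-2,-2,-2,-2,-2,-2,-2,-2,-2,-2,-2,-2,-2,-2,-2,-2,-2,-2,-2,-2,-2,-2,-2,-2,-2,-2,-2,-2,-2
p: 1,1,1,2,2,2,3,3,3,4,4,4,5,5,5,6,6,6,7,7,7,8,8,8,9,9,9,10,10,10,11,11
u: 1,1,1,1,1,1,1,1,1,1,1,1,1,1,1,1,1,1,1,1,1,1,1,1,1,1,1,1,1,1,1,1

steps = 5; useful = 160; efficiency = 160/160 = 1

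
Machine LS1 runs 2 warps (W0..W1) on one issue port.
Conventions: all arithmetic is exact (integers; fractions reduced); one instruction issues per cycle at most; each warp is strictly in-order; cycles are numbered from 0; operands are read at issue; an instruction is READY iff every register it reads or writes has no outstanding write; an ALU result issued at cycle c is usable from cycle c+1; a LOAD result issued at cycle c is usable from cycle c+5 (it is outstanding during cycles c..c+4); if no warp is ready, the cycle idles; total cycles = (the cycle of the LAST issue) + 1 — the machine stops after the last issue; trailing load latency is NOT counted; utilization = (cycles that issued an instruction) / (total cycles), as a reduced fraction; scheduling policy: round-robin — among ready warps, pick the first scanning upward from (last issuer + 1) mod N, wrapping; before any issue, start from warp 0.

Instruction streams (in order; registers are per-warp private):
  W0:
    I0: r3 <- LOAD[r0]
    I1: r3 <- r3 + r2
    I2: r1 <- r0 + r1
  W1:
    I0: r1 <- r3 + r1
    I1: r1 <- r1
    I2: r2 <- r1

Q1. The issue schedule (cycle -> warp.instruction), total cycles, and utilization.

cycle 0: W0.I0
cycle 1: W1.I0
cycle 2: W1.I1
cycle 3: W1.I2
cycle 4: idle
cycle 5: W0.I1
cycle 6: W0.I2

Answer: 7 cycles, utilization 6/7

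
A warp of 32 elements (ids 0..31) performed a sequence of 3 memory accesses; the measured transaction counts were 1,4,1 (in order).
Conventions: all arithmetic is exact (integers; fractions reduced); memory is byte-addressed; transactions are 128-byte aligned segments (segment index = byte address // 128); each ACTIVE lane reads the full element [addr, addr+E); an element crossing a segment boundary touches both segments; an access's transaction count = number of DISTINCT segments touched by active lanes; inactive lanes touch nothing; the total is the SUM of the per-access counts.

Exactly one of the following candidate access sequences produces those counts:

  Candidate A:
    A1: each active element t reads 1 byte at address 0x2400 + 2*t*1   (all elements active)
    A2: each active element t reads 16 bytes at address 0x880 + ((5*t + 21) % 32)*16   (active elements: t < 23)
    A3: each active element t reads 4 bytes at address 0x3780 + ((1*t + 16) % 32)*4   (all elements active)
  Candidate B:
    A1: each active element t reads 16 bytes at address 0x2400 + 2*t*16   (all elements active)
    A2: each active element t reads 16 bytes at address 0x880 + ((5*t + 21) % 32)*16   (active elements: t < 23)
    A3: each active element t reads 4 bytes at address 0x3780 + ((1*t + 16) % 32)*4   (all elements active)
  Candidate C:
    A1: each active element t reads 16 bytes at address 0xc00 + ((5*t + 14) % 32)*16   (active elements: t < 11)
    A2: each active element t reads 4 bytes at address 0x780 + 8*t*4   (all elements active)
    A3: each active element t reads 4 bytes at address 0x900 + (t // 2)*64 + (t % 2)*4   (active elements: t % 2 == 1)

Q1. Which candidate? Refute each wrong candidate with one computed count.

B: A1 gives 8 transactions, not 1
C: A1 gives 4 transactions, not 1
A: all counts match (1,4,1)

Answer: A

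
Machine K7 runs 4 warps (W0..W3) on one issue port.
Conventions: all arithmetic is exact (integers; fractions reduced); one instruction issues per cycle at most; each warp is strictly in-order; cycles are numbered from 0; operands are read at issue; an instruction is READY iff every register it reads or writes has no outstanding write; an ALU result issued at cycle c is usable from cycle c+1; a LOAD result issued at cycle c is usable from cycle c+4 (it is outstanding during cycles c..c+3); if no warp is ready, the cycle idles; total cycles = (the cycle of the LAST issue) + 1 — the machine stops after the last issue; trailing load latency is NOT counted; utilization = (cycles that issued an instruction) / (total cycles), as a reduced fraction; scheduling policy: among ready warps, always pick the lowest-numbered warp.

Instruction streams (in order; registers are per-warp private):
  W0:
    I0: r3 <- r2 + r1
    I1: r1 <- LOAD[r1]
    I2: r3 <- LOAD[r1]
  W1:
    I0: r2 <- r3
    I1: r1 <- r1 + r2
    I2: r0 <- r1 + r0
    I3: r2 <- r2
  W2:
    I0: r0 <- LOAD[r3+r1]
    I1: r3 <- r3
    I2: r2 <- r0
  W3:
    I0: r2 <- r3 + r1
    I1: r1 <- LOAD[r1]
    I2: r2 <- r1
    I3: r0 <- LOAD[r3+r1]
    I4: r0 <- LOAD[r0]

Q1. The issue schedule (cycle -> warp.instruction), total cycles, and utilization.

cycle 0: W0.I0
cycle 1: W0.I1
cycle 2: W1.I0
cycle 3: W1.I1
cycle 4: W1.I2
cycle 5: W0.I2
cycle 6: W1.I3
cycle 7: W2.I0
cycle 8: W2.I1
cycle 9: W3.I0
cycle 10: W3.I1
cycle 11: W2.I2
cycle 12: idle
cycle 13: idle
cycle 14: W3.I2
cycle 15: W3.I3
cycle 16: idle
cycle 17: idle
cycle 18: idle
cycle 19: W3.I4

Answer: 20 cycles, utilization 3/4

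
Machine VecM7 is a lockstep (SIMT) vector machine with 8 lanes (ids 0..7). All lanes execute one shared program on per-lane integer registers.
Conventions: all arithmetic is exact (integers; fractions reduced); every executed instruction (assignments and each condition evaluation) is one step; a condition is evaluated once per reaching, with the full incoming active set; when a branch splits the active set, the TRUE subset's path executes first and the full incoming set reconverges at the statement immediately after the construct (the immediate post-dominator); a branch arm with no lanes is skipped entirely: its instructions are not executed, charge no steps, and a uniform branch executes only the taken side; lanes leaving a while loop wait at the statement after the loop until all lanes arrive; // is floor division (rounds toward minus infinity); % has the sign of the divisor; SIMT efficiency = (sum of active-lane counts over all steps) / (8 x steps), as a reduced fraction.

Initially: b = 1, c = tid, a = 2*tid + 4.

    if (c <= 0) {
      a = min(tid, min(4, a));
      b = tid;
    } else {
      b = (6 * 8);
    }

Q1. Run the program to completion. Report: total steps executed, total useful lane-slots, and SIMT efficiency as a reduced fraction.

Answer: 4 steps, 17 useful, 17/32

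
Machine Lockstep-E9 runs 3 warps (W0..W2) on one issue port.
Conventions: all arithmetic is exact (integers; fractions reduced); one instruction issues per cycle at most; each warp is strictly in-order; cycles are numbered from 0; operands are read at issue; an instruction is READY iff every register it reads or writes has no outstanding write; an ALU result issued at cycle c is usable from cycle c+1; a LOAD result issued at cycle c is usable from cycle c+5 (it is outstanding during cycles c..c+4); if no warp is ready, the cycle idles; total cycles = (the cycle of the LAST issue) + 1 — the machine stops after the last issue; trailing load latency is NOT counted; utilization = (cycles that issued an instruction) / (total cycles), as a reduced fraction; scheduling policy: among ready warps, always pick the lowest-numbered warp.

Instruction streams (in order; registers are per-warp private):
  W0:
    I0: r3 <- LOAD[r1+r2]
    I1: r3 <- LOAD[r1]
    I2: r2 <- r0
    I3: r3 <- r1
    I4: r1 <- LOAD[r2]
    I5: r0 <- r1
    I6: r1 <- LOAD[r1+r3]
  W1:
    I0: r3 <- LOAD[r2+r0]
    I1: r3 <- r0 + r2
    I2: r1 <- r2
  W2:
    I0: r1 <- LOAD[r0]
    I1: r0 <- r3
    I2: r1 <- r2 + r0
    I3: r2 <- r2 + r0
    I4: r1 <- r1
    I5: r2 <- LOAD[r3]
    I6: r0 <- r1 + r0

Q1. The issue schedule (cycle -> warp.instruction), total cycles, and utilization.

cycle 0: W0.I0
cycle 1: W1.I0
cycle 2: W2.I0
cycle 3: W2.I1
cycle 4: idle
cycle 5: W0.I1
cycle 6: W0.I2
cycle 7: W1.I1
cycle 8: W1.I2
cycle 9: W2.I2
cycle 10: W0.I3
cycle 11: W0.I4
cycle 12: W2.I3
cycle 13: W2.I4
cycle 14: W2.I5
cycle 15: W2.I6
cycle 16: W0.I5
cycle 17: W0.I6

Answer: 18 cycles, utilization 17/18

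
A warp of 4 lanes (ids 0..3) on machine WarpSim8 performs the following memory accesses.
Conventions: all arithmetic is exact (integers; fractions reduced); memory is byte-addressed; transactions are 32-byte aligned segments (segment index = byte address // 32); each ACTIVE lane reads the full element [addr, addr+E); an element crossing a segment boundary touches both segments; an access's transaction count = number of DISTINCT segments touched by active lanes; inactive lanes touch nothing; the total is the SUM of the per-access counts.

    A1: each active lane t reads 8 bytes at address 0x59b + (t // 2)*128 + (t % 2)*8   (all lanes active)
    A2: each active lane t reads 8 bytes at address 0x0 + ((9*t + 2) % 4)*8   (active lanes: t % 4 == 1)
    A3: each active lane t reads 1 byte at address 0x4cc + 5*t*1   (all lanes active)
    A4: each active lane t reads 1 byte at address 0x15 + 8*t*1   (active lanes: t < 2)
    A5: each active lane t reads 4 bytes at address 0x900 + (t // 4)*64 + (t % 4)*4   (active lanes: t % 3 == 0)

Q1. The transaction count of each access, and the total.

A1: 4 transactions
A2: 1 transaction
A3: 1 transaction
A4: 1 transaction
A5: 1 transaction

Answer: 4,1,1,1,1; total 8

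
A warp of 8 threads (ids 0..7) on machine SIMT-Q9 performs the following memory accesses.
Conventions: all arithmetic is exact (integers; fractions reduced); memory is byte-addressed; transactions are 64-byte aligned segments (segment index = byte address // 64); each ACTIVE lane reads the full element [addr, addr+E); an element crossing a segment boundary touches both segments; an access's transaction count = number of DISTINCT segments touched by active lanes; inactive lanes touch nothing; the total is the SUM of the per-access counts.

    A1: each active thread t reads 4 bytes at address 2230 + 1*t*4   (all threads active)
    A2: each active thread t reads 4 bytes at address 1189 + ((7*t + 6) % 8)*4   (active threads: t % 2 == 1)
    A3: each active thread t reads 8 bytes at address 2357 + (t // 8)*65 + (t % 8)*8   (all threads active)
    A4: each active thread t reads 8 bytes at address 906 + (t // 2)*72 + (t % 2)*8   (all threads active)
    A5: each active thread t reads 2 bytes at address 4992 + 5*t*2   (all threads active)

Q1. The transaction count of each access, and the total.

A1: 2 transactions
A2: 2 transactions
A3: 2 transactions
A4: 4 transactions
A5: 2 transactions

Answer: 2,2,2,4,2; total 12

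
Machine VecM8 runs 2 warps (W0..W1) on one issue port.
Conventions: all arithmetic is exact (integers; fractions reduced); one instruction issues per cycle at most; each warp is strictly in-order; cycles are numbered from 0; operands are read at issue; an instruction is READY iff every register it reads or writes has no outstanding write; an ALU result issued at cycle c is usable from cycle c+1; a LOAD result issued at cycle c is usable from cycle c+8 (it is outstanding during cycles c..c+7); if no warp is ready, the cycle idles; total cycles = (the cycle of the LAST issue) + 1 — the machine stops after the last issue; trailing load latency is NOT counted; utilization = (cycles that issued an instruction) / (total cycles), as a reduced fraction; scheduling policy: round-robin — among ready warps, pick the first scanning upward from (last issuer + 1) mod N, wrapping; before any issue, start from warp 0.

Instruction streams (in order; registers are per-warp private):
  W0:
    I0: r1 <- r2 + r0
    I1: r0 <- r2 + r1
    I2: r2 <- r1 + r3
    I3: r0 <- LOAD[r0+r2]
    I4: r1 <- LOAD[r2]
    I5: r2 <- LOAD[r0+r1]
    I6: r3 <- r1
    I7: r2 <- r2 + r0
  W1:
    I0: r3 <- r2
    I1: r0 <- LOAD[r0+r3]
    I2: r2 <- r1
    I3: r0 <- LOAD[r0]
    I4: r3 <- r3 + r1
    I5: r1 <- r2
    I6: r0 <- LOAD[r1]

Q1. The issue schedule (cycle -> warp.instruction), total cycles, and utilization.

cycle 0: W0.I0
cycle 1: W1.I0
cycle 2: W0.I1
cycle 3: W1.I1
cycle 4: W0.I2
cycle 5: W1.I2
cycle 6: W0.I3
cycle 7: W0.I4
cycle 8: idle
cycle 9: idle
cycle 10: idle
cycle 11: W1.I3
cycle 12: W1.I4
cycle 13: W1.I5
cycle 14: idle
cycle 15: W0.I5
cycle 16: W0.I6
cycle 17: idle
cycle 18: idle
cycle 19: W1.I6
cycle 20: idle
cycle 21: idle
cycle 22: idle
cycle 23: W0.I7

Answer: 24 cycles, utilization 5/8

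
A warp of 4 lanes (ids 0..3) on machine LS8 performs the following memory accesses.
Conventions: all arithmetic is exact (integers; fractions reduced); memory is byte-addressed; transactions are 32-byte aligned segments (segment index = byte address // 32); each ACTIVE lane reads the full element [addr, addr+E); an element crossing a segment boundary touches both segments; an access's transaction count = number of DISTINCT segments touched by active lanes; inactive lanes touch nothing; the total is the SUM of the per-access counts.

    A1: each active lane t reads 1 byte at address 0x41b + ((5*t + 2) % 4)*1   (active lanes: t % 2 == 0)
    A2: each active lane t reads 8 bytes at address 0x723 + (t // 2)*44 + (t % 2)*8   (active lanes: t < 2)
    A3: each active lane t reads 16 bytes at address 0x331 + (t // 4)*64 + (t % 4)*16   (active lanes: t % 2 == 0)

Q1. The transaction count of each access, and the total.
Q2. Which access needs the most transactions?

A1: 1 transaction
A2: 1 transaction
A3: 3 transactions

Answer: 1,1,3; total 5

Answer: A3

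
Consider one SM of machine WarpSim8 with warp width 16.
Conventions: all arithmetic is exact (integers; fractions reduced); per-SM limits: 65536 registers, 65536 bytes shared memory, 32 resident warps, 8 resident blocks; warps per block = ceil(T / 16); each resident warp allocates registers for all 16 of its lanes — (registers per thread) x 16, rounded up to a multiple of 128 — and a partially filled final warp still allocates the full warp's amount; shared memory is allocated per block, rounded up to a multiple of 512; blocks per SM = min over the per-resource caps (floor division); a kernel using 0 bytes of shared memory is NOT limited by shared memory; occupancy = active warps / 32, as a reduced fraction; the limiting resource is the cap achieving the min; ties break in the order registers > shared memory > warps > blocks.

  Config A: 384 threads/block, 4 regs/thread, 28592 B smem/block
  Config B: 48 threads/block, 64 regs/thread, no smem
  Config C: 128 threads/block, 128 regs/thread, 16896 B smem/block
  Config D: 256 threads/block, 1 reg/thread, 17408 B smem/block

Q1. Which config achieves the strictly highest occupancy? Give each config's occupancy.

occupancies: A 3/4, B 3/4, C 3/4, D 1

Answer: D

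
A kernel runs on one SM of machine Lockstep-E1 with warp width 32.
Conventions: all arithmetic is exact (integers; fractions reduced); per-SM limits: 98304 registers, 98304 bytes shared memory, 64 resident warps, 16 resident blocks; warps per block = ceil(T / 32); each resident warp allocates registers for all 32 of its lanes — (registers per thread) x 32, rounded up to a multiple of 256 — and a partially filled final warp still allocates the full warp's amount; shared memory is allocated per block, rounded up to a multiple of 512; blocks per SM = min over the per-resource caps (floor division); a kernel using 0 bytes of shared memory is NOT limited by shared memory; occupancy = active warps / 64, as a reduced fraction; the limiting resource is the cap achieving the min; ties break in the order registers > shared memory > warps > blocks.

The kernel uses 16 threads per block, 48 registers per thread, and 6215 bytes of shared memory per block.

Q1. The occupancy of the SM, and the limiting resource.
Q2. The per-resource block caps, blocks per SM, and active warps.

Answer: occupancy 7/32, limited by shared memory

registers: 64 blocks
shared memory: 14 blocks
warps: 64 blocks
blocks: 16 blocks

Answer: 14 blocks, 14 active warps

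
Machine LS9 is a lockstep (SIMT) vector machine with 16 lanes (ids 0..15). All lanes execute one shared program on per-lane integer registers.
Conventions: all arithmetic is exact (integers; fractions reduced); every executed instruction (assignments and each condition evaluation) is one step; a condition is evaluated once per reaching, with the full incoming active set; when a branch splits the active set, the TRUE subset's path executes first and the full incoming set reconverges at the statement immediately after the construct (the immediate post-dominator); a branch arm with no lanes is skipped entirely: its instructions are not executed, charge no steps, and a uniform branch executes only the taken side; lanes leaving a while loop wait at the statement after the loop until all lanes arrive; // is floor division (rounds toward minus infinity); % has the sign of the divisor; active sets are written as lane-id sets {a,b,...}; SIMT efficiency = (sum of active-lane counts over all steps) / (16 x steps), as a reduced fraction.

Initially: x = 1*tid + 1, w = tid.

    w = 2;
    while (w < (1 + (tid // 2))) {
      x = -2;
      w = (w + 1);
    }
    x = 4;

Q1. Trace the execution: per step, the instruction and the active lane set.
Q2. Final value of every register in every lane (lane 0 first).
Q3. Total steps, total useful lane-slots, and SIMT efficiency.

step 0: w <- 2                       {0,1,2,3,4,5,6,7,8,9,10,11,12,13,14,15}
step 1: eval (w < (1 + (tid // 2)))  {0,1,2,3,4,5,6,7,8,9,10,11,12,13,14,15}
step 2: x <- -2                      {4,5,6,7,8,9,10,11,12,13,14,15}
step 3: w <- (w + 1)                 {4,5,6,7,8,9,10,11,12,13,14,15}
step 4: eval (w < (1 + (tid // 2)))  {4,5,6,7,8,9,10,11,12,13,14,15}
step 5: x <- -2                      {6,7,8,9,10,11,12,13,14,15}
step 6: w <- (w + 1)                 {6,7,8,9,10,11,12,13,14,15}
step 7: eval (w < (1 + (tid // 2)))  {6,7,8,9,10,11,12,13,14,15}
step 8: x <- -2                      {8,9,10,11,12,13,14,15}
step 9: w <- (w + 1)                 {8,9,10,11,12,13,14,15}
step 10: eval (w < (1 + (tid // 2)))  {8,9,10,11,12,13,14,15}
step 11: x <- -2                      {10,11,12,13,14,15}
step 12: w <- (w + 1)                 {10,11,12,13,14,15}
step 13: eval (w < (1 + (tid // 2)))  {10,11,12,13,14,15}
step 14: x <- -2                      {12,13,14,15}
step 15: w <- (w + 1)                 {12,13,14,15}
step 16: eval (w < (1 + (tid // 2)))  {12,13,14,15}
step 17: x <- -2                      {14,15}
step 18: w <- (w + 1)                 {14,15}
step 19: eval (w < (1 + (tid // 2)))  {14,15}
step 20: x <- 4                       {0,1,2,3,4,5,6,7,8,9,10,11,12,13,14,15}

Answer: 21 steps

x: 4,4,4,4,4,4,4,4,4,4,4,4,4,4,4,4
w: 2,2,2,2,3,3,4,4,5,5,6,6,7,7,8,8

steps = 21; useful = 174; efficiency = 174/336 = 29/56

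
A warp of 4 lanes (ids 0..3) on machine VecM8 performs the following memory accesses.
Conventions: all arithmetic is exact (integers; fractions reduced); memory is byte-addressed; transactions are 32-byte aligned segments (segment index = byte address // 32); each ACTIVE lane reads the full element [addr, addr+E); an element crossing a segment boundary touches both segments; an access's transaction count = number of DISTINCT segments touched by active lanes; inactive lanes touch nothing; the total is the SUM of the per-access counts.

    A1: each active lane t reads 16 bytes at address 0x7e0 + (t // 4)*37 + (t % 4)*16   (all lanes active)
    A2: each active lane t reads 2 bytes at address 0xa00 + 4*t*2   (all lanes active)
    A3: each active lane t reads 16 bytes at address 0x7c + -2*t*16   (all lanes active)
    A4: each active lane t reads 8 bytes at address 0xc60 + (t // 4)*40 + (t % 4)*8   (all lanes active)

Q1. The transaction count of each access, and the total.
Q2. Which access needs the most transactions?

A1: 2 transactions
A2: 1 transaction
A3: 5 transactions
A4: 1 transaction

Answer: 2,1,5,1; total 9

Answer: A3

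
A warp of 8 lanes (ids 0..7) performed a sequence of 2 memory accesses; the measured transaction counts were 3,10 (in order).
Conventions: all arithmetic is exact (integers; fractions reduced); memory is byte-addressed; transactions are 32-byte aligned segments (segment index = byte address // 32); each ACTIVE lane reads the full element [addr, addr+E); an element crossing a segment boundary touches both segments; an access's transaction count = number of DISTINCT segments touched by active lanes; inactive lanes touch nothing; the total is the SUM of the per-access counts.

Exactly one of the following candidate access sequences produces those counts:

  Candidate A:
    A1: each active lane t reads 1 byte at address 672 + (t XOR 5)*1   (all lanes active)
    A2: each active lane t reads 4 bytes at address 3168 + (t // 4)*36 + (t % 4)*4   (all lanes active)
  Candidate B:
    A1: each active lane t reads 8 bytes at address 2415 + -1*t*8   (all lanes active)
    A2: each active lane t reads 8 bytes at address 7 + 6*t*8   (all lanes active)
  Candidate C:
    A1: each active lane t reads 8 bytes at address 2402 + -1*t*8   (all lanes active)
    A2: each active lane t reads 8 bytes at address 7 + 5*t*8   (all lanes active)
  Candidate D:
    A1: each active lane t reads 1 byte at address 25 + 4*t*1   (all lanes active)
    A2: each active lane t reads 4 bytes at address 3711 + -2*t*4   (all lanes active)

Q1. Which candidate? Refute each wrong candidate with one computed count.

A: A1 gives 1 transaction, not 3
B: A2 gives 8 transactions, not 10
D: A1 gives 2 transactions, not 3
C: all counts match (3,10)

Answer: C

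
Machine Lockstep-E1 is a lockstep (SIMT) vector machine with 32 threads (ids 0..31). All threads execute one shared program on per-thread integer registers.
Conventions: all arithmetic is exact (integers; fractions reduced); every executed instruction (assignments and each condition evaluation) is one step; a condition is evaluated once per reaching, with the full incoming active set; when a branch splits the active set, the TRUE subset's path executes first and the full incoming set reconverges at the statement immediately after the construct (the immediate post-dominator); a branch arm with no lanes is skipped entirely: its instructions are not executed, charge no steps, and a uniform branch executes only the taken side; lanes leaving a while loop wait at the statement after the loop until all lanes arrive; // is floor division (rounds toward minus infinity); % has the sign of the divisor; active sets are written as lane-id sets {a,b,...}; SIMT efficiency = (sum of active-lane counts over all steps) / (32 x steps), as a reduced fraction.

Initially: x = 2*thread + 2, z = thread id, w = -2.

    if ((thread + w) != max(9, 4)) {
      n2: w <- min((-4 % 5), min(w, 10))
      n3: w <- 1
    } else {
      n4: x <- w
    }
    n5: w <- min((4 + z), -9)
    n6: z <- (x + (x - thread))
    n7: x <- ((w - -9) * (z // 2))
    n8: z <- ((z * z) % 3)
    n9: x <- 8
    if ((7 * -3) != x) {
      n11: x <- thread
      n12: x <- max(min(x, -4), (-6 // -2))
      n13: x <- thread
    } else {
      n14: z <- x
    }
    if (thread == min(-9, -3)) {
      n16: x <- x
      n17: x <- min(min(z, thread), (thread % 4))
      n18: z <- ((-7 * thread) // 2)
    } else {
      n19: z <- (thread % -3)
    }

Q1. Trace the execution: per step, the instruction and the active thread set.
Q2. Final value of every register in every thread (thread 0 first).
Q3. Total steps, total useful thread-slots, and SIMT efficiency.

step 0: eval ((thread + w) != max(9, 4)) {0,1,2,3,4,5,6,7,8,9,10,11,12,13,14,15,16,17,18,19,20,21,22,23,24,25,26,27,28,29,30,31}
step 1: w <- min((-4 % 5), min(w, 10)) {0,1,2,3,4,5,6,7,8,9,10,12,13,14,15,16,17,18,19,20,21,22,23,24,25,26,27,28,29,30,31}
step 2: w <- 1                       {0,1,2,3,4,5,6,7,8,9,10,12,13,14,15,16,17,18,19,20,21,22,23,24,25,26,27,28,29,30,31}
step 3: x <- w                       {11}
step 4: w <- min((4 + z), -9)        {0,1,2,3,4,5,6,7,8,9,10,11,12,13,14,15,16,17,18,19,20,21,22,23,24,25,26,27,28,29,30,31}
step 5: z <- (x + (x - thread))      {0,1,2,3,4,5,6,7,8,9,10,11,12,13,14,15,16,17,18,19,20,21,22,23,24,25,26,27,28,29,30,31}
step 6: x <- ((w - -9) * (z // 2))   {0,1,2,3,4,5,6,7,8,9,10,11,12,13,14,15,16,17,18,19,20,21,22,23,24,25,26,27,28,29,30,31}
step 7: z <- ((z * z) % 3)           {0,1,2,3,4,5,6,7,8,9,10,11,12,13,14,15,16,17,18,19,20,21,22,23,24,25,26,27,28,29,30,31}
step 8: x <- 8                       {0,1,2,3,4,5,6,7,8,9,10,11,12,13,14,15,16,17,18,19,20,21,22,23,24,25,26,27,28,29,30,31}
step 9: eval ((7 * -3) != x)         {0,1,2,3,4,5,6,7,8,9,10,11,12,13,14,15,16,17,18,19,20,21,22,23,24,25,26,27,28,29,30,31}
step 10: x <- thread                  {0,1,2,3,4,5,6,7,8,9,10,11,12,13,14,15,16,17,18,19,20,21,22,23,24,25,26,27,28,29,30,31}
step 11: x <- max(min(x, -4), (-6 // -2)) {0,1,2,3,4,5,6,7,8,9,10,11,12,13,14,15,16,17,18,19,20,21,22,23,24,25,26,27,28,29,30,31}
step 12: x <- thread                  {0,1,2,3,4,5,6,7,8,9,10,11,12,13,14,15,16,17,18,19,20,21,22,23,24,25,26,27,28,29,30,31}
step 13: eval (thread == min(-9, -3)) {0,1,2,3,4,5,6,7,8,9,10,11,12,13,14,15,16,17,18,19,20,21,22,23,24,25,26,27,28,29,30,31}
step 14: z <- (thread % -3)           {0,1,2,3,4,5,6,7,8,9,10,11,12,13,14,15,16,17,18,19,20,21,22,23,24,25,26,27,28,29,30,31}

Answer: 15 steps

x: 0,1,2,3,4,5,6,7,8,9,10,11,12,13,14,15,16,17,18,19,20,21,22,23,24,25,26,27,28,29,30,31
z: 0,-2,-1,0,-2,-1,0,-2,-1,0,-2,-1,0,-2,-1,0,-2,-1,0,-2,-1,0,-2,-1,0,-2,-1,0,-2,-1,0,-2
w: -9,-9,-9,-9,-9,-9,-9,-9,-9,-9,-9,-9,-9,-9,-9,-9,-9,-9,-9,-9,-9,-9,-9,-9,-9,-9,-9,-9,-9,-9,-9,-9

steps = 15; useful = 447; efficiency = 447/480 = 149/160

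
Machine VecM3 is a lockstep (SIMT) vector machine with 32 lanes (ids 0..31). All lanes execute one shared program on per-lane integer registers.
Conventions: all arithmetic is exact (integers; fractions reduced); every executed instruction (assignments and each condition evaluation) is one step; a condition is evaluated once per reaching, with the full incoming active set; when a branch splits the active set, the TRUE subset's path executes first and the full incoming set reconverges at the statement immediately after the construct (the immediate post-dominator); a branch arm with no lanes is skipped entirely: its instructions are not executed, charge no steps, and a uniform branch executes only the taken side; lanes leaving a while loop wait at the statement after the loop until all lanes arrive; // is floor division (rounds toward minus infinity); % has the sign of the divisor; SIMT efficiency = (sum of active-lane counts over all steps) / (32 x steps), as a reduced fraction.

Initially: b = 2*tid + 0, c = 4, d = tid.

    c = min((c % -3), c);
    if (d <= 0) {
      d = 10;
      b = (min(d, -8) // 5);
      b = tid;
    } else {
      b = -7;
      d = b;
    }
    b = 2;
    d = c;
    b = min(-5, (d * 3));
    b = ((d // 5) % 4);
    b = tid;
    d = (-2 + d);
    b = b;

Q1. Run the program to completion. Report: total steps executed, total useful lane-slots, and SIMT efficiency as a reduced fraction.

Answer: 14 steps, 353 useful, 353/448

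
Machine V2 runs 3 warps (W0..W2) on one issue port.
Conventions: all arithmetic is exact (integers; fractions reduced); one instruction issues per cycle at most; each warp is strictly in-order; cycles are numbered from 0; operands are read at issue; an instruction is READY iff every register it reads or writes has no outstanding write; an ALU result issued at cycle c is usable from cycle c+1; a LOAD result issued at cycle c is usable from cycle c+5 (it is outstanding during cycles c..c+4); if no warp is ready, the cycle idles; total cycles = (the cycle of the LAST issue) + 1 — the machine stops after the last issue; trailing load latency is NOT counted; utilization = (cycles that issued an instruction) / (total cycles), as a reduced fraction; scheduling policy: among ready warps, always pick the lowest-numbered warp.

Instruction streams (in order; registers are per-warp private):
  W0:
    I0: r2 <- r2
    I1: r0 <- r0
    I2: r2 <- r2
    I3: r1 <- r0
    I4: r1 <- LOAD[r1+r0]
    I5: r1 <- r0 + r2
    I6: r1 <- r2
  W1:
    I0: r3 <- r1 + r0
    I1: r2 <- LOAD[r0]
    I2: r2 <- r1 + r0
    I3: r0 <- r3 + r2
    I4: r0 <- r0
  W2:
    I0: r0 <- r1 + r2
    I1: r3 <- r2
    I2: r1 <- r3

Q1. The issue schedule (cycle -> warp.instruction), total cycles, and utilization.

cycle 0: W0.I0
cycle 1: W0.I1
cycle 2: W0.I2
cycle 3: W0.I3
cycle 4: W0.I4
cycle 5: W1.I0
cycle 6: W1.I1
cycle 7: W2.I0
cycle 8: W2.I1
cycle 9: W0.I5
cycle 10: W0.I6
cycle 11: W1.I2
cycle 12: W1.I3
cycle 13: W1.I4
cycle 14: W2.I2

Answer: 15 cycles, utilization 1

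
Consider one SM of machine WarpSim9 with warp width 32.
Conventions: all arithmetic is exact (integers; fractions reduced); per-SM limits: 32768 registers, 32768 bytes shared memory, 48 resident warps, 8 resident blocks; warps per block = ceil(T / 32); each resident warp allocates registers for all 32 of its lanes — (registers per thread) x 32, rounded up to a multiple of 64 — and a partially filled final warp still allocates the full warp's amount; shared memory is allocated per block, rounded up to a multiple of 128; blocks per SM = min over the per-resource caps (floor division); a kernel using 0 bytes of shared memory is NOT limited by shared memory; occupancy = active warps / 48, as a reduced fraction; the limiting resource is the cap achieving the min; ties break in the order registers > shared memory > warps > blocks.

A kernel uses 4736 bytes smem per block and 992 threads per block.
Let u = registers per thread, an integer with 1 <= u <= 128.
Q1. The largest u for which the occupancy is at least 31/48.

Answer: u = 32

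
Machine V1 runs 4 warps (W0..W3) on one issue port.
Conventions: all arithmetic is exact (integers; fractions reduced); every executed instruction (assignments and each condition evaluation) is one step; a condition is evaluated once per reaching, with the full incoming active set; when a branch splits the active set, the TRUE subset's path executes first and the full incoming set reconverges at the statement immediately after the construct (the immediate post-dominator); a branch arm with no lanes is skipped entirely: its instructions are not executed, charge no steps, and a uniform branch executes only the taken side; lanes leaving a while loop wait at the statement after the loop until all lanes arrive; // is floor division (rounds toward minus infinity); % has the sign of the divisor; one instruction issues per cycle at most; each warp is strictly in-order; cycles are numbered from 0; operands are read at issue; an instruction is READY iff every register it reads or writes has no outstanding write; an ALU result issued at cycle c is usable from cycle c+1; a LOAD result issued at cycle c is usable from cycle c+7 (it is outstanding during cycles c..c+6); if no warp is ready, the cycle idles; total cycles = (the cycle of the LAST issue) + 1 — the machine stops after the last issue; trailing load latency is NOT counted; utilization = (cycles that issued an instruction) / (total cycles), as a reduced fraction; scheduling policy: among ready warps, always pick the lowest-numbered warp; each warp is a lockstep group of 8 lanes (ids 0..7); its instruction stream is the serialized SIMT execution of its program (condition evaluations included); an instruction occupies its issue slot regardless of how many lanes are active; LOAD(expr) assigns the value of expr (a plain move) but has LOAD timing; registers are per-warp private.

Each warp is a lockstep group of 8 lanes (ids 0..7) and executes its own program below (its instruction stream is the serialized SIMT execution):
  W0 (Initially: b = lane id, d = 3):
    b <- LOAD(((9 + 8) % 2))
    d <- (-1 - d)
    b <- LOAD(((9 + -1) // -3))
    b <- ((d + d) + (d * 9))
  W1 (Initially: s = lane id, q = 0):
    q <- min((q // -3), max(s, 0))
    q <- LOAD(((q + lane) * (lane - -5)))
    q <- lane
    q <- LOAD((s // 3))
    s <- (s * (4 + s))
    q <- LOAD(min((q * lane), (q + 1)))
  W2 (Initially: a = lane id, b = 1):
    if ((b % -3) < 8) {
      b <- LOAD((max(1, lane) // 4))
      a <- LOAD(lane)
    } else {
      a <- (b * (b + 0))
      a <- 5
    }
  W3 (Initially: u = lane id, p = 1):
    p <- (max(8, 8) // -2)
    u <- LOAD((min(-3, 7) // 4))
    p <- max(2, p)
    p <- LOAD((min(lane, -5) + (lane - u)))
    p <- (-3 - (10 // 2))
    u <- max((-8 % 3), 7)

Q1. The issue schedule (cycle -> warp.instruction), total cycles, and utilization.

cycle 0: W0.I0
cycle 1: W0.I1
cycle 2: W1.I0
cycle 3: W1.I1
cycle 4: W2.I0
cycle 5: W2.I1
cycle 6: W2.I2
cycle 7: W0.I2
cycle 8: W3.I0
cycle 9: W3.I1
cycle 10: W1.I2
cycle 11: W1.I3
cycle 12: W1.I4
cycle 13: W3.I2
cycle 14: W0.I3
cycle 15: idle
cycle 16: W3.I3
cycle 17: idle
cycle 18: W1.I5
cycle 19: idle
cycle 20: idle
cycle 21: idle
cycle 22: idle
cycle 23: W3.I4
cycle 24: W3.I5

Answer: 25 cycles, utilization 19/25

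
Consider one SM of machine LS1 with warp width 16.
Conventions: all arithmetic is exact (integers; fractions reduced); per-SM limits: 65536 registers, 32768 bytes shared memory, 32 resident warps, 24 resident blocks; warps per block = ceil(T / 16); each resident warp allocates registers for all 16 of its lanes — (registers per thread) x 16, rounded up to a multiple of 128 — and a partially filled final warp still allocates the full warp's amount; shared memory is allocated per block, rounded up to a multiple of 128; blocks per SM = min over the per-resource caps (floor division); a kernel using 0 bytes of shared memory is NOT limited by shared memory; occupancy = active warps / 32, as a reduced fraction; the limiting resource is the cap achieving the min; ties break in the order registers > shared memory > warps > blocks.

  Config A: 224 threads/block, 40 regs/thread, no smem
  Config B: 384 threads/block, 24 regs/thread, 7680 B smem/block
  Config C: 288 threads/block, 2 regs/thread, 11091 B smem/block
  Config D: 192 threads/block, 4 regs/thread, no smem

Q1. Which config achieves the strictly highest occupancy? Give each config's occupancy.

occupancies: A 7/8, B 3/4, C 9/16, D 3/4

Answer: A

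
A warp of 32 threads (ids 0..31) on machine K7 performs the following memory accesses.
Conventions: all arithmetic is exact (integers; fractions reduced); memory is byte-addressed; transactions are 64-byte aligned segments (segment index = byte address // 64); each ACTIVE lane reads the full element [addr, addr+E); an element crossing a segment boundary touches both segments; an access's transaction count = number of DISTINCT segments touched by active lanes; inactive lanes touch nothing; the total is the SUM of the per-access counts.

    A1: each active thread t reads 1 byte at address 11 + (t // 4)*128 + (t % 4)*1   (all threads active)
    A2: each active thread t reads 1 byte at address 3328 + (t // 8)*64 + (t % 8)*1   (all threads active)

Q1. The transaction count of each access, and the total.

A1: 8 transactions
A2: 4 transactions

Answer: 8,4; total 12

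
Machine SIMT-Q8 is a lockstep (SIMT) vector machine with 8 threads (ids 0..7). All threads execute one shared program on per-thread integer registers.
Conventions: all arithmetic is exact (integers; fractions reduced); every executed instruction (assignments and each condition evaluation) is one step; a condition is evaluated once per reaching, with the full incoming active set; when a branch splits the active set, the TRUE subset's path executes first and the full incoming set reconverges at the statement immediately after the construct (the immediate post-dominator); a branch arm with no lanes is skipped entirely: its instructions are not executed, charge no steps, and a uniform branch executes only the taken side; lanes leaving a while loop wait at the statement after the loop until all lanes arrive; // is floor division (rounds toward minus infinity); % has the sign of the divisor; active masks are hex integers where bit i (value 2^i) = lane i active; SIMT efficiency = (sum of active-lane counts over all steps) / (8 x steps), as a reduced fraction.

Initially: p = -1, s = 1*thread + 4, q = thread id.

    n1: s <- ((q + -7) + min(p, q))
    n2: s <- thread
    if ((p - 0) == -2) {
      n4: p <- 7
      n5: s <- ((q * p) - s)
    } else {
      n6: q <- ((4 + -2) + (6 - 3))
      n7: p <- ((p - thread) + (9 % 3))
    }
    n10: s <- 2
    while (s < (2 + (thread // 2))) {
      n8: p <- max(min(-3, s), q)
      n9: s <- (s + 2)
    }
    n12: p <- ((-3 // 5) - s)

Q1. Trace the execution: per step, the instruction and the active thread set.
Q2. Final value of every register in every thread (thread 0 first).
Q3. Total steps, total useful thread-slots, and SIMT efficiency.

step 0: s <- ((q + -7) + min(p, q))  0xff
step 1: s <- thread                  0xff
step 2: eval ((p - 0) == -2)         0xff
step 3: q <- ((4 + -2) + (6 - 3))    0xff
step 4: p <- ((p - thread) + (9 % 3)) 0xff
step 5: s <- 2                       0xff
step 6: eval (s < (2 + (thread // 2))) 0xff
step 7: p <- max(min(-3, s), q)      0xfc
step 8: s <- (s + 2)                 0xfc
step 9: eval (s < (2 + (thread // 2))) 0xfc
step 10: p <- max(min(-3, s), q)      0xc0
step 11: s <- (s + 2)                 0xc0
step 12: eval (s < (2 + (thread // 2))) 0xc0
step 13: p <- ((-3 // 5) - s)         0xff

Answer: 14 steps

p: -3,-3,-5,-5,-5,-5,-7,-7
s: 2,2,4,4,4,4,6,6
q: 5,5,5,5,5,5,5,5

steps = 14; useful = 88; efficiency = 88/112 = 11/14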